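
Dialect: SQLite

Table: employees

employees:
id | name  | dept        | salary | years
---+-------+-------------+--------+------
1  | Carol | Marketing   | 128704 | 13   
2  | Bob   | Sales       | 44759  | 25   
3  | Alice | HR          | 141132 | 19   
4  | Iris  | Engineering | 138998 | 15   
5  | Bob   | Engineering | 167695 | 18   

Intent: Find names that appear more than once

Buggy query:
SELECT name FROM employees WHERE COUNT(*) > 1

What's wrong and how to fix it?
Bug: COUNT(*) is an aggregate and cannot be used in WHERE

Fix: GROUP BY name, then filter groups with HAVING COUNT(*) > 1

Corrected query:
SELECT name FROM employees GROUP BY name HAVING COUNT(*) > 1

Result:
name
----
Bob 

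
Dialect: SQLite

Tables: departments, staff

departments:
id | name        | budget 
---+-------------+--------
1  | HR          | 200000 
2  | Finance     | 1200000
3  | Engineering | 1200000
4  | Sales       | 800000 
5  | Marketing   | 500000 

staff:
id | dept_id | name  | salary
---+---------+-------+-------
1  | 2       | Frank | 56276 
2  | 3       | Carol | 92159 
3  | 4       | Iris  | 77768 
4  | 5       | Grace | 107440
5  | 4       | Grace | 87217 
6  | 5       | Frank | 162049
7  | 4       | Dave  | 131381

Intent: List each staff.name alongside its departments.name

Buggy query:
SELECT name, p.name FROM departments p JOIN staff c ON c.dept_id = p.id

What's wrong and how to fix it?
Bug: Both tables have a 'name' column; the unqualified reference is ambiguous

Fix: Prefix ambiguous columns with the table alias

Corrected query:
SELECT c.name, p.name FROM departments p JOIN staff c ON c.dept_id = p.id

Result:
name  | name       
------+------------
Frank | Finance    
Carol | Engineering
Iris  | Sales      
Grace | Marketing  
Grace | Sales      
Frank | Marketing  
Dave  | Sales      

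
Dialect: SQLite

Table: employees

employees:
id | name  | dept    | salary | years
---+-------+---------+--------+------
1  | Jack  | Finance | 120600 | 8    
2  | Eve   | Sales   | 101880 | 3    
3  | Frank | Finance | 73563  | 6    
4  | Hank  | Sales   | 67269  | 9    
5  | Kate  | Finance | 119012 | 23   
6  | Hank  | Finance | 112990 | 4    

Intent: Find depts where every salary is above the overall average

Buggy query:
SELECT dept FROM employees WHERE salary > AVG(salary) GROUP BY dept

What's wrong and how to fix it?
Bug: AVG() is an aggregate; it can't sit directly in WHERE

Fix: Use a subquery for AVG and a HAVING MIN(...) filter so the condition holds for every row in the group

Corrected query:
SELECT dept FROM employees GROUP BY dept HAVING MIN(salary) > (SELECT AVG(salary) FROM employees)

Result:
(no rows)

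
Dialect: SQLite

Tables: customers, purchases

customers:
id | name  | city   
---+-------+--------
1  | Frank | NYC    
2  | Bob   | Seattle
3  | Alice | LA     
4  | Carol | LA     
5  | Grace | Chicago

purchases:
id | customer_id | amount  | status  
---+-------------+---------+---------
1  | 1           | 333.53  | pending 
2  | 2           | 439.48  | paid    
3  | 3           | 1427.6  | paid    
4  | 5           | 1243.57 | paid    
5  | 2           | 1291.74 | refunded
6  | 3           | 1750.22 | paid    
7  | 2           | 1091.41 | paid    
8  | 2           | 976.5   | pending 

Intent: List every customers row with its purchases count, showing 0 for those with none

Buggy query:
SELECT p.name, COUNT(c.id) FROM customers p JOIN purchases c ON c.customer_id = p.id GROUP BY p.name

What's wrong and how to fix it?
Bug: INNER JOIN drops customers rows that have no matching purchases rows

Fix: Switch to LEFT JOIN to retain unmatched parent rows

Corrected query:
SELECT p.name, COUNT(c.id) FROM customers p LEFT JOIN purchases c ON c.customer_id = p.id GROUP BY p.name

Result:
name  | COUNT(c.id)
------+------------
Alice | 2          
Bob   | 4          
Carol | 0          
Frank | 1          
Grace | 1          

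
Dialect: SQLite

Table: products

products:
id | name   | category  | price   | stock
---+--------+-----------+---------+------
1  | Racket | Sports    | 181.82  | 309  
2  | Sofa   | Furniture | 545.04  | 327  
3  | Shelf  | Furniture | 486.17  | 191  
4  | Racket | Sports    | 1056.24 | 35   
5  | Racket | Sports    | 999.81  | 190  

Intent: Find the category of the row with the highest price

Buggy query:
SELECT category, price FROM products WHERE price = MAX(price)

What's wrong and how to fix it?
Bug: MAX(price) is an aggregate and cannot be used directly in WHERE

Fix: Use a subquery: WHERE price = (SELECT MAX(price) FROM products)

Corrected query:
SELECT category, price FROM products WHERE price = (SELECT MAX(price) FROM products)

Result:
category | price  
---------+--------
Sports   | 1056.24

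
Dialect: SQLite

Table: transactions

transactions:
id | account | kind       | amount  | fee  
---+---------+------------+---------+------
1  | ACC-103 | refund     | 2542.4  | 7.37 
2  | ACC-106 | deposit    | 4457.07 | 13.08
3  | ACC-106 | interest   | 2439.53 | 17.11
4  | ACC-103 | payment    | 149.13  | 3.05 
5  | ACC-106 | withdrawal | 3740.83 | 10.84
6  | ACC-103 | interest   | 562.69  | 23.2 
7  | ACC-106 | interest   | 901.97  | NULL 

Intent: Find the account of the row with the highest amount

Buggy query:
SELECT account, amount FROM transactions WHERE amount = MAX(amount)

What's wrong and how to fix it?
Bug: MAX(amount) is an aggregate and cannot be used directly in WHERE

Fix: Wrap MAX in a scalar subquery so WHERE compares against a single value

Corrected query:
SELECT account, amount FROM transactions WHERE amount = (SELECT MAX(amount) FROM transactions)

Result:
account | amount 
--------+--------
ACC-106 | 4457.07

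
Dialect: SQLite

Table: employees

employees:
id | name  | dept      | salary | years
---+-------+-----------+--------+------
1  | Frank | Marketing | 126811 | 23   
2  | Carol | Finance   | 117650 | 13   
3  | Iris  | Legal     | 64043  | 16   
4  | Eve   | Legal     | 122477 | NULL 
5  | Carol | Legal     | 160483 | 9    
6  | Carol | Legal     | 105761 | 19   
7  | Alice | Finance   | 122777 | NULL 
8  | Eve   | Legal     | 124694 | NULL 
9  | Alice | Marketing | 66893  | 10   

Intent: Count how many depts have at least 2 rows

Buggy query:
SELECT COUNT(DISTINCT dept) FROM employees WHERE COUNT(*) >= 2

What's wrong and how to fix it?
Bug: COUNT(*) cannot appear in WHERE; the per-group count doesn't exist yet

Fix: Use a subquery that GROUPs and filters with HAVING, then count its rows

Corrected query:
SELECT COUNT(*) FROM (SELECT dept FROM employees GROUP BY dept HAVING COUNT(*) >= 2)

Result:
COUNT(*)
--------
3       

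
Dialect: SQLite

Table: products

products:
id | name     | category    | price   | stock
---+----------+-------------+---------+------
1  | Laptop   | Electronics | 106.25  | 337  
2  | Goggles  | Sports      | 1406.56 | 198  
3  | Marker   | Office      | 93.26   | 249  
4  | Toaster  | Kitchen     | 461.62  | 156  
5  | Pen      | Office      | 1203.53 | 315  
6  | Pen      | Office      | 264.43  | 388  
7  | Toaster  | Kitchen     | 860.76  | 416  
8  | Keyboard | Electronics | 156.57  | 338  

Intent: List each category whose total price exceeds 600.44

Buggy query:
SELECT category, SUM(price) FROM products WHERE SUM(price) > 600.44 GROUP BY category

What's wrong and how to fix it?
Bug: Aggregate functions cannot appear in a WHERE clause

Fix: Move the aggregate condition to a HAVING clause

Corrected query:
SELECT category, SUM(price) FROM products GROUP BY category HAVING SUM(price) > 600.44

Result:
category | SUM(price)
---------+-----------
Kitchen  | 1322.38   
Office   | 1561.22   
Sports   | 1406.56   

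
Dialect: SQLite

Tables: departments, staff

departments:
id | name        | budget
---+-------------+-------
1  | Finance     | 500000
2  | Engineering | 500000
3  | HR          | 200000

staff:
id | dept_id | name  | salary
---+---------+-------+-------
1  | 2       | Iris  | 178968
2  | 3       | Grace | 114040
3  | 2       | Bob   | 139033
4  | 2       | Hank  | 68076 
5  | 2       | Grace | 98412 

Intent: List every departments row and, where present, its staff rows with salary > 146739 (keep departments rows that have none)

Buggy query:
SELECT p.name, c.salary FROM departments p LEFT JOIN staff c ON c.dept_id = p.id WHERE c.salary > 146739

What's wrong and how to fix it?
Bug: A WHERE condition on the right-hand table after LEFT JOIN drops unmatched parents

Fix: Put 'c.salary > 146739' in the JOIN's ON clause instead of WHERE

Corrected query:
SELECT p.name, c.salary FROM departments p LEFT JOIN staff c ON c.dept_id = p.id AND c.salary > 146739

Result:
name        | salary
------------+-------
Finance     | NULL  
Engineering | 178968
HR          | NULL  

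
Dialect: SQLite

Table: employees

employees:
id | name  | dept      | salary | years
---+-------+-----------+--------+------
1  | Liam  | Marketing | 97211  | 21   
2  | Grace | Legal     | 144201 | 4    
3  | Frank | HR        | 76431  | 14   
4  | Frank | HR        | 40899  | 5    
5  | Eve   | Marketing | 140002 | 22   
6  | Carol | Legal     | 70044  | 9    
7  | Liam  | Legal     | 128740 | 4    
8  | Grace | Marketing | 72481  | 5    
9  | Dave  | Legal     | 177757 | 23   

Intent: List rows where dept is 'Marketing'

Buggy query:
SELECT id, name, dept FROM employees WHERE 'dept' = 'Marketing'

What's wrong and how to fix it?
Bug: 'dept' in single quotes is a string literal, not the column; the comparison is literal-vs-literal and never true

Fix: Reference the column as dept without single quotes

Corrected query:
SELECT id, name, dept FROM employees WHERE dept = 'Marketing'

Result:
id | name  | dept     
---+-------+----------
1  | Liam  | Marketing
5  | Eve   | Marketing
8  | Grace | Marketing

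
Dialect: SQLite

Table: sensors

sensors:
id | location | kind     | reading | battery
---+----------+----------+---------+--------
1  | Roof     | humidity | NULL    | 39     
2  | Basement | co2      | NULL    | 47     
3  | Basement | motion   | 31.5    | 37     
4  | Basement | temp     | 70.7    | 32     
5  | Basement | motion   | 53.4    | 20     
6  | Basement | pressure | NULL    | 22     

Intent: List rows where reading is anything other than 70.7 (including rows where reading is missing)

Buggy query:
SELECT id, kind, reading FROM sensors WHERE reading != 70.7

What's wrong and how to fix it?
Bug: 'reading != 70.7' is unknown when reading is NULL, so NULL rows are silently excluded

Fix: Handle NULL separately with IS NULL alongside the inequality

Corrected query:
SELECT id, kind, reading FROM sensors WHERE reading != 70.7 OR reading IS NULL

Result:
id | kind     | reading
---+----------+--------
1  | humidity | NULL   
2  | co2      | NULL   
3  | motion   | 31.5   
5  | motion   | 53.4   
6  | pressure | NULL   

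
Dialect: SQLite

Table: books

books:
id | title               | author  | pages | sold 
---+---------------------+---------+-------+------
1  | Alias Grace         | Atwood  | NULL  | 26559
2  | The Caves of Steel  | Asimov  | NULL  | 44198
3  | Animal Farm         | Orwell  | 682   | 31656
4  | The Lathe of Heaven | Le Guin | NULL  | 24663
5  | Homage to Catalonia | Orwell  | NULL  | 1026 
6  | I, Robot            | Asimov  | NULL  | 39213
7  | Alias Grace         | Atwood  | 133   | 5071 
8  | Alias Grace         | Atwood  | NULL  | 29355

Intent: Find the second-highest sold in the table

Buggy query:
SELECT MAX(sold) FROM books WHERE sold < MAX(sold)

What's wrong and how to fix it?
Bug: MAX(sold) on the right of the comparison is an aggregate-in-WHERE error

Fix: Compute the overall MAX in a subquery, then take MAX of rows below it

Corrected query:
SELECT MAX(sold) FROM books WHERE sold < (SELECT MAX(sold) FROM books)

Result:
MAX(sold)
---------
39213    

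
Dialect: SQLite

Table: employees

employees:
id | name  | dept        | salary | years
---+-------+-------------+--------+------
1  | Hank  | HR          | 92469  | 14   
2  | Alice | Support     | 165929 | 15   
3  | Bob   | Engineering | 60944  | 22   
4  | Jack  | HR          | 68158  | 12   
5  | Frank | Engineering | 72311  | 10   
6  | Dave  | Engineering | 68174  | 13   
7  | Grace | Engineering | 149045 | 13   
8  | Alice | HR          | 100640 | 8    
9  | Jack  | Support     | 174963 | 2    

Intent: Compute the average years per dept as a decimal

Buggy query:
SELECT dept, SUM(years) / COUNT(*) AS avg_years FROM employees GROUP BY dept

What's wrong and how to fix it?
Bug: Both operands are integers, so '/' performs integer division and truncates

Fix: Cast one side to REAL so the division keeps the fractional part

Corrected query:
SELECT dept, SUM(years) * 1.0 / COUNT(*) AS avg_years FROM employees GROUP BY dept

Result:
dept        | avg_years
------------+----------
Engineering | 14.5     
HR          | 11.333333
Support     | 8.5      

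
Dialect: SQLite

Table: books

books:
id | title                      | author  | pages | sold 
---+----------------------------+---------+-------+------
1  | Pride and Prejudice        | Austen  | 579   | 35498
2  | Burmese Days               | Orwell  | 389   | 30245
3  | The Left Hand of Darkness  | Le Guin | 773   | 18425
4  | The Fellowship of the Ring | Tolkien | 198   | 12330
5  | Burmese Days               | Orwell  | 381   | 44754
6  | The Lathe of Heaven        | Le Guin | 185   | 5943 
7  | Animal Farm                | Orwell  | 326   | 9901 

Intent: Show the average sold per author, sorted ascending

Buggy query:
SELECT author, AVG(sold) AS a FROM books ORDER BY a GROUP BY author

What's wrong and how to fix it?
Bug: ORDER BY appears before GROUP BY; SQL clause order requires GROUP BY first

Fix: Move ORDER BY to the end, after GROUP BY

Corrected query:
SELECT author, AVG(sold) AS a FROM books GROUP BY author ORDER BY a

Result:
author  | a    
--------+------
Le Guin | 12184
Tolkien | 12330
Orwell  | 28300
Austen  | 35498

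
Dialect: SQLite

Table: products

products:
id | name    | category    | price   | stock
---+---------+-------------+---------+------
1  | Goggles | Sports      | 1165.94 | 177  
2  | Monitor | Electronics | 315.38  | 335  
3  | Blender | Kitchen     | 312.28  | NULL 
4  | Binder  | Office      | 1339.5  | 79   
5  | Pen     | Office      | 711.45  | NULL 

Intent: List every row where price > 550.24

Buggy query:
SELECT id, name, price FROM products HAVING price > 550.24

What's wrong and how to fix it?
Bug: HAVING filters the output of aggregation, but this query has no GROUP BY and no aggregate functions, so SQLite rejects it (HAVING clause on a non-aggregate query); the condition here is per row

Fix: Replace HAVING with WHERE since the condition applies to individual rows

Corrected query:
SELECT id, name, price FROM products WHERE price > 550.24

Result:
id | name    | price  
---+---------+--------
1  | Goggles | 1165.94
4  | Binder  | 1339.5 
5  | Pen     | 711.45 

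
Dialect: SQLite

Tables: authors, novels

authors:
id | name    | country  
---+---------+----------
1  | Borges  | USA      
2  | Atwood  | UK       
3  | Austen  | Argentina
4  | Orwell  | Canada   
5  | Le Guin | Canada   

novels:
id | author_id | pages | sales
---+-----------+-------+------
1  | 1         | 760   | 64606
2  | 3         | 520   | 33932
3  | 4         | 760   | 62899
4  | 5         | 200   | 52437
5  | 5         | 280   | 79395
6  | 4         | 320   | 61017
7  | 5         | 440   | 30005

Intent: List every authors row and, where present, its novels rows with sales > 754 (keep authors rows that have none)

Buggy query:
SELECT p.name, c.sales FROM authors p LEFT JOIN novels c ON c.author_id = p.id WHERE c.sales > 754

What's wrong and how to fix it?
Bug: A WHERE condition on the right-hand table after LEFT JOIN drops unmatched parents

Fix: Move the right-table condition into the ON clause so unmatched parents are kept

Corrected query:
SELECT p.name, c.sales FROM authors p LEFT JOIN novels c ON c.author_id = p.id AND c.sales > 754

Result:
name    | sales
--------+------
Borges  | 64606
Atwood  | NULL 
Austen  | 33932
Orwell  | 61017
Orwell  | 62899
Le Guin | 30005
Le Guin | 52437
Le Guin | 79395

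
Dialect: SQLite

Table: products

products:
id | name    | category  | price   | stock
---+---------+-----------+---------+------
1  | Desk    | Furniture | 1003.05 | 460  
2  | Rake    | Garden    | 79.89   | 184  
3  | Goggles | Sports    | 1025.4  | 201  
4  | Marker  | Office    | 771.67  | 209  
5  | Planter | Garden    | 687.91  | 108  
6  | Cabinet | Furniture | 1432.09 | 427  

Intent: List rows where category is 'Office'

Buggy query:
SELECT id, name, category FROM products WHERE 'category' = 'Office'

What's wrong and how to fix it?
Bug: 'category' in single quotes is a string literal, not the column; the comparison is literal-vs-literal and never true

Fix: Remove the quotes around the column name (or use double quotes for an identifier)

Corrected query:
SELECT id, name, category FROM products WHERE category = 'Office'

Result:
id | name   | category
---+--------+---------
4  | Marker | Office  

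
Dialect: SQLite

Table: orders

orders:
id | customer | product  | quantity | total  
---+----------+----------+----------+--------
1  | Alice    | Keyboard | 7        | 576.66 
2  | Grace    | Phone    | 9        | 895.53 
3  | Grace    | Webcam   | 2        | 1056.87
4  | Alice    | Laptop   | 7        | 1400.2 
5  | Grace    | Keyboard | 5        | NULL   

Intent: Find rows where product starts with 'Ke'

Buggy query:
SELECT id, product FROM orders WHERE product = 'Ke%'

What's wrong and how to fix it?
Bug: '=' compares the literal string including the % character; pattern matching needs LIKE

Fix: Replace '=' with LIKE so 'Ke%' is treated as a pattern

Corrected query:
SELECT id, product FROM orders WHERE product LIKE 'Ke%'

Result:
id | product 
---+---------
1  | Keyboard
5  | Keyboard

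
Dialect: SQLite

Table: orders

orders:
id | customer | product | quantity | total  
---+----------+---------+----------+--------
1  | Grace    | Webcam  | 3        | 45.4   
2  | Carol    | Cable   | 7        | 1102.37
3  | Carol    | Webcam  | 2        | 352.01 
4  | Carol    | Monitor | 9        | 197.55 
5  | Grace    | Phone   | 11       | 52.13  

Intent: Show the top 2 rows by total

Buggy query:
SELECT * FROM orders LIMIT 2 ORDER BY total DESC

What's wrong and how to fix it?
Bug: ORDER BY cannot follow LIMIT; LIMIT is the final clause

Fix: Sort with ORDER BY, then apply LIMIT

Corrected query:
SELECT * FROM orders ORDER BY total DESC LIMIT 2

Result:
id | customer | product | quantity | total  
---+----------+---------+----------+--------
2  | Carol    | Cable   | 7        | 1102.37
3  | Carol    | Webcam  | 2        | 352.01 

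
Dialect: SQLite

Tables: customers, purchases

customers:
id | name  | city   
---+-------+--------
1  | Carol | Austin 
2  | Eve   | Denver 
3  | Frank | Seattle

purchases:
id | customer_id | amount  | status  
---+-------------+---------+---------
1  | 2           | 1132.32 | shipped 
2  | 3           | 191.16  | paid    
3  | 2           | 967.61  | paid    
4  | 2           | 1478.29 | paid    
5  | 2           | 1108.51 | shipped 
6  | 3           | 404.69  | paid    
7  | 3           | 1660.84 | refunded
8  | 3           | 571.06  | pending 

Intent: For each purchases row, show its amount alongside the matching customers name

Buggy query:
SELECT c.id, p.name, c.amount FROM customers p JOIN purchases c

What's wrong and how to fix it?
Bug: JOIN with no ON clause produces a cartesian product; every purchases row pairs with every customers row

Fix: Add ON c.customer_id = p.id to the JOIN

Corrected query:
SELECT c.id, p.name, c.amount FROM customers p JOIN purchases c ON c.customer_id = p.id

Result:
id | name  | amount 
---+-------+--------
1  | Eve   | 1132.32
2  | Frank | 191.16 
3  | Eve   | 967.61 
4  | Eve   | 1478.29
5  | Eve   | 1108.51
6  | Frank | 404.69 
7  | Frank | 1660.84
8  | Frank | 571.06 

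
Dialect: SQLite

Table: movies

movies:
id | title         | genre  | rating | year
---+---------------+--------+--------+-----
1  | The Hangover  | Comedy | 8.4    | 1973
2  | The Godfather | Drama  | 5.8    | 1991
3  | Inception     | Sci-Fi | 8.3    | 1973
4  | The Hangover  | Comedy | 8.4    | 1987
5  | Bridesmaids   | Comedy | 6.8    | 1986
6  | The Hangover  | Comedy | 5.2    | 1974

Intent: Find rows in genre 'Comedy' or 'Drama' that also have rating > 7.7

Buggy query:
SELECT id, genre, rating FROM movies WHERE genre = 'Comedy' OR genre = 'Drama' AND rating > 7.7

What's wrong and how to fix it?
Bug: AND binds tighter than OR, so this parses as genre = 'Comedy' OR (genre = 'Drama' AND rating > 7.7)

Fix: Add parentheses around the OR so the AND applies to both alternatives

Corrected query:
SELECT id, genre, rating FROM movies WHERE (genre = 'Comedy' OR genre = 'Drama') AND rating > 7.7

Result:
id | genre  | rating
---+--------+-------
1  | Comedy | 8.4   
4  | Comedy | 8.4   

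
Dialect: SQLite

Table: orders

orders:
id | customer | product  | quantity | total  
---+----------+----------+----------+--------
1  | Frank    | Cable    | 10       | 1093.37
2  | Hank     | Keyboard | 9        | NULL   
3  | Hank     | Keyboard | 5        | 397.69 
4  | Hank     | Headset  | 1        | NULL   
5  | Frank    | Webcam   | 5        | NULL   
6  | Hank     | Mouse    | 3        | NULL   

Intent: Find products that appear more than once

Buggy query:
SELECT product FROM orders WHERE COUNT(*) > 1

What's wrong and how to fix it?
Bug: WHERE can't reference COUNT(*); aggregates are computed after WHERE

Fix: GROUP BY product, then filter groups with HAVING COUNT(*) > 1

Corrected query:
SELECT product FROM orders GROUP BY product HAVING COUNT(*) > 1

Result:
product 
--------
Keyboard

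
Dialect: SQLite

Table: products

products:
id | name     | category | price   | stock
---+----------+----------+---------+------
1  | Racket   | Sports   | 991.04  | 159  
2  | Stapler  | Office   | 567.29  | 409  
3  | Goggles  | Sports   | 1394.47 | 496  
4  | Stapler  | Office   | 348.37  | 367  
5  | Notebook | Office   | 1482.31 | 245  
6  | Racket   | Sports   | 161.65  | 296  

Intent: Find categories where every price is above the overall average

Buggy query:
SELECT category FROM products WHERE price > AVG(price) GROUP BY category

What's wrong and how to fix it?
Bug: WHERE evaluates per row before aggregation, so AVG() is unavailable

Fix: Use a subquery for AVG and a HAVING MIN(...) filter so the condition holds for every row in the group

Corrected query:
SELECT category FROM products GROUP BY category HAVING MIN(price) > (SELECT AVG(price) FROM products)

Result:
(no rows)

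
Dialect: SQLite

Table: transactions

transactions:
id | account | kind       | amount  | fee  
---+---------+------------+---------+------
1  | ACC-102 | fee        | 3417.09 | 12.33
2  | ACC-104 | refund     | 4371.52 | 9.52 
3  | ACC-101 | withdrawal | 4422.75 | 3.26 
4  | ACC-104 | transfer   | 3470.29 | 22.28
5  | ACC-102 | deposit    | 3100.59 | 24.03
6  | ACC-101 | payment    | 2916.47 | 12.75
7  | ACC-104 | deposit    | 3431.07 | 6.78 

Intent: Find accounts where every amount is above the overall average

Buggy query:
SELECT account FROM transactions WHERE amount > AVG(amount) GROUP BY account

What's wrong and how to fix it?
Bug: WHERE evaluates per row before aggregation, so AVG() is unavailable

Fix: Compute the overall average in a scalar subquery and compare each group's MIN against it in HAVING

Corrected query:
SELECT account FROM transactions GROUP BY account HAVING MIN(amount) > (SELECT AVG(amount) FROM transactions)

Result:
(no rows)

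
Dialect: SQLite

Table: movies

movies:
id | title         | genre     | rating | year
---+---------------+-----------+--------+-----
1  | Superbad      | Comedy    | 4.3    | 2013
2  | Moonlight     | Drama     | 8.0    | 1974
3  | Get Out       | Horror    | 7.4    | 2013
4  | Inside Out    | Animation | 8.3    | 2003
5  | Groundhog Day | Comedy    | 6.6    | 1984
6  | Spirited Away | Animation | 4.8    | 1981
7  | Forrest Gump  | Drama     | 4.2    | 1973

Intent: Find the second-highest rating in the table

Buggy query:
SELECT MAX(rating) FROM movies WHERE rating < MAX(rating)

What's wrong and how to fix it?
Bug: The inner MAX is an aggregate inside WHERE, which is not allowed

Fix: Compute the overall MAX in a subquery, then take MAX of rows below it

Corrected query:
SELECT MAX(rating) FROM movies WHERE rating < (SELECT MAX(rating) FROM movies)

Result:
MAX(rating)
-----------
8          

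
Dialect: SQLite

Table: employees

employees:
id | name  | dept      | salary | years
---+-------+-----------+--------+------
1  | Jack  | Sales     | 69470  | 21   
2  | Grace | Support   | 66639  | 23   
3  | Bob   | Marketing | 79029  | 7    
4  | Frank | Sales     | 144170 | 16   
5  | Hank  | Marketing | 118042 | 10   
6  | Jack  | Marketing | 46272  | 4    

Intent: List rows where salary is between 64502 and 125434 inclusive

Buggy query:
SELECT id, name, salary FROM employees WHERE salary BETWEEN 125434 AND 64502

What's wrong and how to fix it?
Bug: The bounds are reversed; BETWEEN a AND b requires a <= b to match anything

Fix: Write BETWEEN 64502 AND 125434

Corrected query:
SELECT id, name, salary FROM employees WHERE salary BETWEEN 64502 AND 125434

Result:
id | name  | salary
---+-------+-------
1  | Jack  | 69470 
2  | Grace | 66639 
3  | Bob   | 79029 
5  | Hank  | 118042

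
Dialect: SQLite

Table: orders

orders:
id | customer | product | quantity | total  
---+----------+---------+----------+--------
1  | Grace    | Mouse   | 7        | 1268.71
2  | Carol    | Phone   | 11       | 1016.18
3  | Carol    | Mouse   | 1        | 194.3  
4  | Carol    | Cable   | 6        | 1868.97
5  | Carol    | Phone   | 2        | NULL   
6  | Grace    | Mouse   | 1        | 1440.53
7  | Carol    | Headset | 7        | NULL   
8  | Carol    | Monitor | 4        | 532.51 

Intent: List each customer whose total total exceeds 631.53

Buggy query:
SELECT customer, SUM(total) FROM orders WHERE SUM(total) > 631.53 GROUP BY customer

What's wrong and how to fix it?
Bug: Aggregate functions cannot appear in a WHERE clause

Fix: Use HAVING (which filters groups after aggregation) instead of WHERE

Corrected query:
SELECT customer, SUM(total) FROM orders GROUP BY customer HAVING SUM(total) > 631.53

Result:
customer | SUM(total)
---------+-----------
Carol    | 3611.96   
Grace    | 2709.24   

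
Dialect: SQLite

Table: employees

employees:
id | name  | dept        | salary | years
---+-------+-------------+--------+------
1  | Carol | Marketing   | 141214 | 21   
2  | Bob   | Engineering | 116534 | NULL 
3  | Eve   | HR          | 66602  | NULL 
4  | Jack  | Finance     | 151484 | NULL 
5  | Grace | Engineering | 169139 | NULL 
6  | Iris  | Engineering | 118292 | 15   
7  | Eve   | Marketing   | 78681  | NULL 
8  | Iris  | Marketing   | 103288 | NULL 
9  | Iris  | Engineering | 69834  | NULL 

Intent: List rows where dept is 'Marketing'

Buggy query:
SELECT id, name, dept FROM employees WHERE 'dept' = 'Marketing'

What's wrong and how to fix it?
Bug: 'dept' in single quotes is a string literal, not the column; the comparison is literal-vs-literal and never true

Fix: Reference the column as dept without single quotes

Corrected query:
SELECT id, name, dept FROM employees WHERE dept = 'Marketing'

Result:
id | name  | dept     
---+-------+----------
1  | Carol | Marketing
7  | Eve   | Marketing
8  | Iris  | Marketing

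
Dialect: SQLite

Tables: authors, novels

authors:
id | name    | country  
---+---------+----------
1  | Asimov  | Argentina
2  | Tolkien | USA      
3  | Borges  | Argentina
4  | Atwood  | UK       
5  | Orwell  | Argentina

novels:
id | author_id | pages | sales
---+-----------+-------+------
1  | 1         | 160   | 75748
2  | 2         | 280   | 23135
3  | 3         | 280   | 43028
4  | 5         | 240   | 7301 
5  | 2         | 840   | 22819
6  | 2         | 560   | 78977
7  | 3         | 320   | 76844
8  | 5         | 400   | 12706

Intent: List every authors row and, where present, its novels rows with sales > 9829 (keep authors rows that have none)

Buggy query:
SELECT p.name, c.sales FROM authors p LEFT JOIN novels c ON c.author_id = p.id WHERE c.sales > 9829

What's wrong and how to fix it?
Bug: Filtering c.sales in WHERE discards the NULL rows produced by LEFT JOIN, turning it into an inner join

Fix: Put 'c.sales > 9829' in the JOIN's ON clause instead of WHERE

Corrected query:
SELECT p.name, c.sales FROM authors p LEFT JOIN novels c ON c.author_id = p.id AND c.sales > 9829

Result:
name    | sales
--------+------
Asimov  | 75748
Tolkien | 22819
Tolkien | 23135
Tolkien | 78977
Borges  | 43028
Borges  | 76844
Atwood  | NULL 
Orwell  | 12706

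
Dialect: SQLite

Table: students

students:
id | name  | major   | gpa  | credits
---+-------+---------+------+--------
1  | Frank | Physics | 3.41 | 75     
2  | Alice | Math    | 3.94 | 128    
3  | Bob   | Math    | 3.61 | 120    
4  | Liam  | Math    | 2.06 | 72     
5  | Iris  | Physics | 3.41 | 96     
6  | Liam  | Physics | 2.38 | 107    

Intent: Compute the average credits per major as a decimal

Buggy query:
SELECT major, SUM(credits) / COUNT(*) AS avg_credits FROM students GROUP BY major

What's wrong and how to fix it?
Bug: SUM(credits) and COUNT(*) are both integers; the division truncates the fractional part

Fix: Cast one side to REAL so the division keeps the fractional part

Corrected query:
SELECT major, SUM(credits) * 1.0 / COUNT(*) AS avg_credits FROM students GROUP BY major

Result:
major   | avg_credits
--------+------------
Math    | 106.666667 
Physics | 92.666667  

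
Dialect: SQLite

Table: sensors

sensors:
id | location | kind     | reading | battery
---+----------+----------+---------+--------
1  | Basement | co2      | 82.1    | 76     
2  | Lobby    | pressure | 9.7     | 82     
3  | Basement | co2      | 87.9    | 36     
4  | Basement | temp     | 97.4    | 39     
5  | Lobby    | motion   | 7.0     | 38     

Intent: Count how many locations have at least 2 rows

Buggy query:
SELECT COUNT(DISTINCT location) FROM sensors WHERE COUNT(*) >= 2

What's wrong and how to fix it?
Bug: WHERE filters individual rows, not groups, so a group-level COUNT is invalid there

Fix: Use a subquery that GROUPs and filters with HAVING, then count its rows

Corrected query:
SELECT COUNT(*) FROM (SELECT location FROM sensors GROUP BY location HAVING COUNT(*) >= 2)

Result:
COUNT(*)
--------
2       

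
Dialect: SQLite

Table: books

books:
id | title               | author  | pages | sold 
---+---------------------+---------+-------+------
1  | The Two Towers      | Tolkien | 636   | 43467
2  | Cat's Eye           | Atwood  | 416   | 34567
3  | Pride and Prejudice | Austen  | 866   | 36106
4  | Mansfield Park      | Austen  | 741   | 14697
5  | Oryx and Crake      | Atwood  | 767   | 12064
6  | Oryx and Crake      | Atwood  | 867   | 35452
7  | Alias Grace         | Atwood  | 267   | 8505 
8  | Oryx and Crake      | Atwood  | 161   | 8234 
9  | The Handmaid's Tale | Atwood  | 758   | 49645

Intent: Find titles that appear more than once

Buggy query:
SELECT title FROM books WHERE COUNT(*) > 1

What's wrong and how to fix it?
Bug: WHERE can't reference COUNT(*); aggregates are computed after WHERE

Fix: Group first, then use HAVING for the count condition

Corrected query:
SELECT title FROM books GROUP BY title HAVING COUNT(*) > 1

Result:
title         
--------------
Oryx and Crake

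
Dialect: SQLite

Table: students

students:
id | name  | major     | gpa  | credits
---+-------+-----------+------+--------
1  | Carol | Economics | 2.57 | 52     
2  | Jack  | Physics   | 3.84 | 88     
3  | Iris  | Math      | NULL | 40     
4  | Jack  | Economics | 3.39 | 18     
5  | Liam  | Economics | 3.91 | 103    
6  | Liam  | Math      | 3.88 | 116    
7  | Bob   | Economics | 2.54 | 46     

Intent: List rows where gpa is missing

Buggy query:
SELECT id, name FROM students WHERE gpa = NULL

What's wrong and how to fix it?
Bug: Comparing to NULL with '=' never matches; NULL = NULL is unknown, not true

Fix: Replace '= NULL' with 'IS NULL'

Corrected query:
SELECT id, name FROM students WHERE gpa IS NULL

Result:
id | name
---+-----
3  | Iris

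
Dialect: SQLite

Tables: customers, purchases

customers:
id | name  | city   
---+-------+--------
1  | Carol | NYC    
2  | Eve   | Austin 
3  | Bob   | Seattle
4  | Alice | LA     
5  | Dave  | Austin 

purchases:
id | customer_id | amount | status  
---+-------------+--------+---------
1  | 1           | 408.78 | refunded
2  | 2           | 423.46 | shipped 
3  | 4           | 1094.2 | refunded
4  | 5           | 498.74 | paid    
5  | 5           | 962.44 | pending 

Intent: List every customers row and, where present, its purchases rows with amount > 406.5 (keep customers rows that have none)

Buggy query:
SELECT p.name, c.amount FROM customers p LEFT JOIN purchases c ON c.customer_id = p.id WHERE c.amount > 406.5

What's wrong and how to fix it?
Bug: A WHERE condition on the right-hand table after LEFT JOIN drops unmatched parents

Fix: Put 'c.amount > 406.5' in the JOIN's ON clause instead of WHERE

Corrected query:
SELECT p.name, c.amount FROM customers p LEFT JOIN purchases c ON c.customer_id = p.id AND c.amount > 406.5

Result:
name  | amount
------+-------
Carol | 408.78
Eve   | 423.46
Bob   | NULL  
Alice | 1094.2
Dave  | 498.74
Dave  | 962.44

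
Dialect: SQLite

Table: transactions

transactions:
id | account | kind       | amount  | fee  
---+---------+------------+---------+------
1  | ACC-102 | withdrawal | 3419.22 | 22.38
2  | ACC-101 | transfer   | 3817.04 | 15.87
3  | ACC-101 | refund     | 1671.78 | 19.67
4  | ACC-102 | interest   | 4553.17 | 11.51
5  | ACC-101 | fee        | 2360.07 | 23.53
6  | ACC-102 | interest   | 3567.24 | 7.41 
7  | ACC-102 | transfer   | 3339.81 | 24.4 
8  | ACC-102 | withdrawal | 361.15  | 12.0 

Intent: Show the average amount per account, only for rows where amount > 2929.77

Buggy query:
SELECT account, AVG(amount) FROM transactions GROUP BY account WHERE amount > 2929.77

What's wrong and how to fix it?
Bug: Row-level WHERE must come before GROUP BY in the clause order

Fix: Move the WHERE clause before GROUP BY

Corrected query:
SELECT account, AVG(amount) FROM transactions WHERE amount > 2929.77 GROUP BY account

Result:
account | AVG(amount)
--------+------------
ACC-101 | 3817.04    
ACC-102 | 3719.86    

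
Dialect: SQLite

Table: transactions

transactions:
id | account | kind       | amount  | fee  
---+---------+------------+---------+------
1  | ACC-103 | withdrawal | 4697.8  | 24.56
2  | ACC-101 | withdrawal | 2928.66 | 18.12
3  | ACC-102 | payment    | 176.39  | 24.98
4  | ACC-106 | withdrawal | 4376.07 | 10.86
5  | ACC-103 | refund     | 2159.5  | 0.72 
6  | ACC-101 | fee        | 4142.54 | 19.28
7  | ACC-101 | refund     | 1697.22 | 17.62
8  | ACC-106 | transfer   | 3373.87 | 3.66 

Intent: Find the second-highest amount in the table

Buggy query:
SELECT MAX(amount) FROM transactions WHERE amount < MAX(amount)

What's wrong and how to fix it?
Bug: The inner MAX is an aggregate inside WHERE, which is not allowed

Fix: Put the inner MAX in a scalar subquery

Corrected query:
SELECT MAX(amount) FROM transactions WHERE amount < (SELECT MAX(amount) FROM transactions)

Result:
MAX(amount)
-----------
4376.07    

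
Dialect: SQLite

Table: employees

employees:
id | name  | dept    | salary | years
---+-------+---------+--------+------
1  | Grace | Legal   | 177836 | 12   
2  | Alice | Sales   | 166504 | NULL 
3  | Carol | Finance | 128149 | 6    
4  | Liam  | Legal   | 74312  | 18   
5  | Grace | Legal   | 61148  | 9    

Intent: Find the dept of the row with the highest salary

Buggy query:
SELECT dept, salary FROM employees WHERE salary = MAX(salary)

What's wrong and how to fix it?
Bug: MAX(salary) is an aggregate and cannot be used directly in WHERE

Fix: Wrap MAX in a scalar subquery so WHERE compares against a single value

Corrected query:
SELECT dept, salary FROM employees WHERE salary = (SELECT MAX(salary) FROM employees)

Result:
dept  | salary
------+-------
Legal | 177836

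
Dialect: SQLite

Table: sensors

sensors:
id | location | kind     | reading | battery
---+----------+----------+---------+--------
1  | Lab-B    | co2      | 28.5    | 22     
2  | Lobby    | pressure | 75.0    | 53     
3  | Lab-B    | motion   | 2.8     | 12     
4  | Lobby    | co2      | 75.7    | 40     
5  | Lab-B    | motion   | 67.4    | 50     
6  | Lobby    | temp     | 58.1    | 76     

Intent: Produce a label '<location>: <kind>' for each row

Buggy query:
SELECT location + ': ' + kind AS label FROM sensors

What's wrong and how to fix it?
Bug: SQLite uses || for string concatenation; + coerces text to numbers (yielding 0)

Fix: Replace + with || to concatenate text

Corrected query:
SELECT location || ': ' || kind AS label FROM sensors

Result:
label          
---------------
Lab-B: co2     
Lobby: pressure
Lab-B: motion  
Lobby: co2     
Lab-B: motion  
Lobby: temp    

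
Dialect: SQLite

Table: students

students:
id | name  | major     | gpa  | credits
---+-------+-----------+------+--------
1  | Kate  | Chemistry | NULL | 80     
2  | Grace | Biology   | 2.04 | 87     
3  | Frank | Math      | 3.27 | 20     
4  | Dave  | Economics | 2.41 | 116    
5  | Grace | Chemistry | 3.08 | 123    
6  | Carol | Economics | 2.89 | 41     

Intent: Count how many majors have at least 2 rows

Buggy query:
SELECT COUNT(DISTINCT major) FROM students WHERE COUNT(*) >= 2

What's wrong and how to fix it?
Bug: WHERE filters individual rows, not groups, so a group-level COUNT is invalid there

Fix: Use a subquery that GROUPs and filters with HAVING, then count its rows

Corrected query:
SELECT COUNT(*) FROM (SELECT major FROM students GROUP BY major HAVING COUNT(*) >= 2)

Result:
COUNT(*)
--------
2       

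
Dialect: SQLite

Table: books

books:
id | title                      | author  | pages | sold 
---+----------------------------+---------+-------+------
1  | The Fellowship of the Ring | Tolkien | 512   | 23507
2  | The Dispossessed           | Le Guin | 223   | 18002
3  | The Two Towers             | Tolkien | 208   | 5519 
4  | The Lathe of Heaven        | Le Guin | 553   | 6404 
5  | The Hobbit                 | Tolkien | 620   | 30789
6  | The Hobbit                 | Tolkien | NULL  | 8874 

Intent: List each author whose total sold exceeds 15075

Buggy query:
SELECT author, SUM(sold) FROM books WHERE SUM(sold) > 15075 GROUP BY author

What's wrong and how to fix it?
Bug: SUM(sold) is an aggregate, but WHERE filters rows before aggregation

Fix: Use HAVING (which filters groups after aggregation) instead of WHERE

Corrected query:
SELECT author, SUM(sold) FROM books GROUP BY author HAVING SUM(sold) > 15075

Result:
author  | SUM(sold)
--------+----------
Le Guin | 24406    
Tolkien | 68689    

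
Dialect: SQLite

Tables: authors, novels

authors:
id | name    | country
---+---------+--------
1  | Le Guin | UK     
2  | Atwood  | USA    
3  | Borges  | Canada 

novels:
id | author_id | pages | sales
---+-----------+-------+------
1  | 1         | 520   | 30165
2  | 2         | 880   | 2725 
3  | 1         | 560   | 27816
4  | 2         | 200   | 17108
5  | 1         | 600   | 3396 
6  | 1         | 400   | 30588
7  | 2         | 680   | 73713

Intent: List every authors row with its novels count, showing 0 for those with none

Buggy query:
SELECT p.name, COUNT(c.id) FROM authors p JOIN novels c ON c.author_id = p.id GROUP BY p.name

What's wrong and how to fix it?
Bug: INNER JOIN drops authors rows that have no matching novels rows

Fix: Switch to LEFT JOIN to retain unmatched parent rows

Corrected query:
SELECT p.name, COUNT(c.id) FROM authors p LEFT JOIN novels c ON c.author_id = p.id GROUP BY p.name

Result:
name    | COUNT(c.id)
--------+------------
Atwood  | 3          
Borges  | 0          
Le Guin | 4          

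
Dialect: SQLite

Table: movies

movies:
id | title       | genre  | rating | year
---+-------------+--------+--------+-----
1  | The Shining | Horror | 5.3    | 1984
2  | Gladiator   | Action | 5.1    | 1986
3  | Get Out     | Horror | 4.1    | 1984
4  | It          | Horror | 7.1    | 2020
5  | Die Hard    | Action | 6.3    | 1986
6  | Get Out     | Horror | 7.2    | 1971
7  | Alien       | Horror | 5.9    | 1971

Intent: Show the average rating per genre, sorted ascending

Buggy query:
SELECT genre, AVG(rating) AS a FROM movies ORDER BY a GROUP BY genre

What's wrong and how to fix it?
Bug: ORDER BY appears before GROUP BY; SQL clause order requires GROUP BY first

Fix: Move ORDER BY to the end, after GROUP BY

Corrected query:
SELECT genre, AVG(rating) AS a FROM movies GROUP BY genre ORDER BY a

Result:
genre  | a   
-------+-----
Action | 5.7 
Horror | 5.92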